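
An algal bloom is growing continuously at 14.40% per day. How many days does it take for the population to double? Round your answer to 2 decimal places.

doubling time = ln(2) / |r| = 0.69315 / 0.144

doubling time ≈ 4.81 days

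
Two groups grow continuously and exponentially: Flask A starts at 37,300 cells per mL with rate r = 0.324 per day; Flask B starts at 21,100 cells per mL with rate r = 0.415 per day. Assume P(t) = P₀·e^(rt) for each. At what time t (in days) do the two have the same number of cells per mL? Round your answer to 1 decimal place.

37300·e^(0.324t) = 21100·e^(0.415t)
37300/21100 = e^((0.415 − 0.324)t) → ln(1.76777) = 0.091·t
t = 0.56972 / 0.091

t ≈ 6.3 days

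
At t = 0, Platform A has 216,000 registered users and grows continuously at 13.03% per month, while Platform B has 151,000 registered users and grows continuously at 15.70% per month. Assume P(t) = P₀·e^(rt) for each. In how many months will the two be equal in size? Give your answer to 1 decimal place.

t ≈ 13.4 months

216000·e^(0.1303t) = 151000·e^(0.157t)
216000/151000 = e^((0.157 − 0.1303)t) → ln(1.43046) = 0.0267·t
t = 0.358 / 0.0267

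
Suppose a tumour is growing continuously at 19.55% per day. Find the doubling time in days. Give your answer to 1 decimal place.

doubling time = ln(2) / |r| = 0.69315 / 0.1955

doubling time ≈ 3.5 days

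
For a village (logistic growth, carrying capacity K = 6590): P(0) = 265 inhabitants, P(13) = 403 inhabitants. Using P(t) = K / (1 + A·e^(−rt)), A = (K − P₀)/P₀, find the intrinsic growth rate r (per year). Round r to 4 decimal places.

r ≈ 0.0339 per year

A = (6590 − 265)/265 = 23.86792
403 = 6590/(1 + 23.86792·e^(−r·13)) → e^(−13r) = (16.35236 − 1)/23.86792 = 0.643221
r = −ln(0.643221)/13 = 0.44127/13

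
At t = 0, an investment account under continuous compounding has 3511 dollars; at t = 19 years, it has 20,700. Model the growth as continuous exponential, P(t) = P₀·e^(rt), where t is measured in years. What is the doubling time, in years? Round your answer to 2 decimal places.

doubling time ≈ 7.42 years

r = ln(20700/3511) / 19 = ln(5.89576) / 19 ≈ 0.093381 per year
doubling time = ln 2 / |r| = 0.69315 / 0.093381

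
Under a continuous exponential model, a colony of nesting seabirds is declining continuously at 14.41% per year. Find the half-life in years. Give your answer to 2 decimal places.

half-life = ln(2) / |r| = 0.69315 / 0.1441

half-life ≈ 4.81 years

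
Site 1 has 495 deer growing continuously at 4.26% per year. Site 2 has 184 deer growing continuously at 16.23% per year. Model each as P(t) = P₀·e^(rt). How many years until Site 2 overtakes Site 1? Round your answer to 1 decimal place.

495·e^(0.0426t) = 184·e^(0.1623t)
495/184 = e^((0.1623 − 0.0426)t) → ln(2.69022) = 0.1197·t
t = 0.98962 / 0.1197

t ≈ 8.3 years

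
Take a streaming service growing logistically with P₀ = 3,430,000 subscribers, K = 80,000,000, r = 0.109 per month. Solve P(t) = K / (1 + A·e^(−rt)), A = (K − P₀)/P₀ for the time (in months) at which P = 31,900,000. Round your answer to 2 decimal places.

A = (80000000 − 3430000)/3430000 = 22.32362
31900000 = 80000000/(1 + 22.32362·e^(−0.109t)) → 1 + 22.32362·e^(−0.109t) = 2.50784
e^(−0.109t) = 0.067544 → t = ln(14.80506)/0.109 = 2.69497/0.109

t ≈ 24.72 months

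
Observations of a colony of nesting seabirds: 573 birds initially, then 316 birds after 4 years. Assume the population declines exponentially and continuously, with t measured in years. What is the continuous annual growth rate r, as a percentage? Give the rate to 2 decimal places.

316 = 573 · e^(r·4)
e^(4r) = 316/573 = 0.55148
r = ln(0.55148) / 4 = -0.59514 / 4

r ≈ -14.88% per year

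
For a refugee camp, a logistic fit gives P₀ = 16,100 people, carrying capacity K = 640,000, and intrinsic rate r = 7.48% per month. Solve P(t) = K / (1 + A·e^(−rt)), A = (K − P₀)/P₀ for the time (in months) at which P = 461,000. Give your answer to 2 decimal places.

t ≈ 61.54 months

A = (640000 − 16100)/16100 = 38.75155
461000 = 640000/(1 + 38.75155·e^(−0.0748t)) → 1 + 38.75155·e^(−0.0748t) = 1.38829
e^(−0.0748t) = 0.01002 → t = ln(99.80149)/0.0748 = 4.60318/0.0748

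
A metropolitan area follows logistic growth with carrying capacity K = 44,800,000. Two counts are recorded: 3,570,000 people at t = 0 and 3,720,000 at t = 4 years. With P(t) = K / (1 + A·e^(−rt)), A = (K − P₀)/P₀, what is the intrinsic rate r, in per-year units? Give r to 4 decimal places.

A = (44800000 − 3570000)/3570000 = 11.54902
3720000 = 44800000/(1 + 11.54902·e^(−r·4)) → e^(−4r) = (12.04301 − 1)/11.54902 = 0.956186
r = −ln(0.956186)/4 = 0.0448/4

r ≈ 0.0112 per year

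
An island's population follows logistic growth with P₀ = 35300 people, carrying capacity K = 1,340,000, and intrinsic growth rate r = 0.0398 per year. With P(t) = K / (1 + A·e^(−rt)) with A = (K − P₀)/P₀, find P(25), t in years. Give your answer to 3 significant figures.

A = (1340000 − 35300)/35300 = 36.96034
P(25) = 1340000 / (1 + 36.96034·e^(−0.0398·25)) = 1340000 / (1 + 36.96034·0.369723)
= 1340000 / 14.6651 ≈ 91373.37

≈ 91,400 people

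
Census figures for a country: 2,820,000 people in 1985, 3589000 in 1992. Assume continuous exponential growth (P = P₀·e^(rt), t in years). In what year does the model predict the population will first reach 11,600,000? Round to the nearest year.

r = ln(3589000/2820000) / 7 = 0.24114/7 ≈ 0.034448 per year
t = ln(11600000/2820000) / r = 1.41427/0.034448 ≈ 41.06 years after 1985

year 2026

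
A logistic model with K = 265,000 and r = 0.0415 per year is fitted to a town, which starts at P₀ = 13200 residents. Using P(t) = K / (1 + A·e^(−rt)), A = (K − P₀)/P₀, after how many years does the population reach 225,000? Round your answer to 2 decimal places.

A = (265000 − 13200)/13200 = 19.07576
225000 = 265000/(1 + 19.07576·e^(−0.0415t)) → 1 + 19.07576·e^(−0.0415t) = 1.17778
e^(−0.0415t) = 0.00932 → t = ln(107.30114)/0.0415 = 4.67564/0.0415

t ≈ 112.67 years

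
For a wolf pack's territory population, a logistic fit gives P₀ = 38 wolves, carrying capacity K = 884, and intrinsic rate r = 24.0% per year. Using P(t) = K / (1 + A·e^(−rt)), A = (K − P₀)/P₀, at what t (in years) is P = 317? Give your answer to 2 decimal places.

A = (884 − 38)/38 = 22.26316
317 = 884/(1 + 22.26316·e^(−0.24t)) → 1 + 22.26316·e^(−0.24t) = 2.78864
e^(−0.24t) = 0.080341 → t = ln(12.44695)/0.24 = 2.52148/0.24

t ≈ 10.51 years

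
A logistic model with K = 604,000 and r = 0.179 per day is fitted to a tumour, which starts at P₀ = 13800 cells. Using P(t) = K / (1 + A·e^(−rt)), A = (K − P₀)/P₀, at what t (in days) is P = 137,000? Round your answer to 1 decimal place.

t ≈ 14.1 days

A = (604000 − 13800)/13800 = 42.76812
137000 = 604000/(1 + 42.76812·e^(−0.179t)) → 1 + 42.76812·e^(−0.179t) = 4.40876
e^(−0.179t) = 0.079703 → t = ln(12.54654)/0.179 = 2.52944/0.179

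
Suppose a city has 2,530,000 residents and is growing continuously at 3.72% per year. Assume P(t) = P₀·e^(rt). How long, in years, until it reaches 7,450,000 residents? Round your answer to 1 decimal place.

7450000 = 2530000 · e^(0.0372·t)
t = ln(7450000/2530000) / 0.0372 = ln(2.94466) / 0.0372 = 1.07999 / 0.0372

t ≈ 29.0 years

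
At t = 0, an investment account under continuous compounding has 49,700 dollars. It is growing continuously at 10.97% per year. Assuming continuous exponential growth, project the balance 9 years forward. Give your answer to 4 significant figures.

≈ 133,400 dollars

P(9) = 49700 · e^(0.1097·9) = 49700 · e^(0.9873)
= 49700 · 2.68398 ≈ 133393.7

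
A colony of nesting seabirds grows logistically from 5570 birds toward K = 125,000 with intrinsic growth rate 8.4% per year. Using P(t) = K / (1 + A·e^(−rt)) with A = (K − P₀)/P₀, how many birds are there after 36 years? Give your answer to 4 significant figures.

≈ 61,210 birds

A = (125000 − 5570)/5570 = 21.44165
P(36) = 125000 / (1 + 21.44165·e^(−0.084·36)) = 125000 / (1 + 21.44165·0.048606)
= 125000 / 2.0422 ≈ 61208.45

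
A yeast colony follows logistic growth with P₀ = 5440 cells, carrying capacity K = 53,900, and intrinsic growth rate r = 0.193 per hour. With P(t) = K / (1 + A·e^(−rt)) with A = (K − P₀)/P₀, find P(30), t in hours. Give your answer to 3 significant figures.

≈ 52,500 cells

A = (53900 − 5440)/5440 = 8.90809
P(30) = 53900 / (1 + 8.90809·e^(−0.193·30)) = 53900 / (1 + 8.90809·0.003058)
= 53900 / 1.02724 ≈ 52470.66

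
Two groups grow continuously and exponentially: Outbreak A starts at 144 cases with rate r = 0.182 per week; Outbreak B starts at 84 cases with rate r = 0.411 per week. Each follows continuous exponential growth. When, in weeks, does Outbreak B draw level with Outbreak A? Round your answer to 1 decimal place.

144·e^(0.182t) = 84·e^(0.411t)
144/84 = e^((0.411 − 0.182)t) → ln(1.71429) = 0.229·t
t = 0.539 / 0.229

t ≈ 2.4 weeks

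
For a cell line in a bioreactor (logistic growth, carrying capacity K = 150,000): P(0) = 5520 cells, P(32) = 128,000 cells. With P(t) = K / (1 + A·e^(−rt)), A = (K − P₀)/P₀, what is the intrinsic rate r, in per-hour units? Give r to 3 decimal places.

r ≈ 0.157 per hour

A = (150000 − 5520)/5520 = 26.17391
128000 = 150000/(1 + 26.17391·e^(−r·32)) → e^(−32r) = (1.17188 − 1)/26.17391 = 0.006567
r = −ln(0.006567)/32 = 5.02575/32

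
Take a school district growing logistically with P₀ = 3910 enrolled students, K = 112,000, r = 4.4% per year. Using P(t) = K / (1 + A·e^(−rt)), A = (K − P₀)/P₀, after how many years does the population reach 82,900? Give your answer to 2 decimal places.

A = (112000 − 3910)/3910 = 27.6445
82900 = 112000/(1 + 27.6445·e^(−0.044t)) → 1 + 27.6445·e^(−0.044t) = 1.35103
e^(−0.044t) = 0.012698 → t = ln(78.75358)/0.044 = 4.36632/0.044

t ≈ 99.23 years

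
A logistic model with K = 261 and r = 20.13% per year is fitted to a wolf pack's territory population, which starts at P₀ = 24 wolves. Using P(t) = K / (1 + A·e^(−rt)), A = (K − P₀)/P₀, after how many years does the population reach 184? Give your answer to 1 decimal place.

t ≈ 15.7 years

A = (261 − 24)/24 = 9.875
184 = 261/(1 + 9.875·e^(−0.2013t)) → 1 + 9.875·e^(−0.2013t) = 1.41848
e^(−0.2013t) = 0.042378 → t = ln(23.5974)/0.2013 = 3.16114/0.2013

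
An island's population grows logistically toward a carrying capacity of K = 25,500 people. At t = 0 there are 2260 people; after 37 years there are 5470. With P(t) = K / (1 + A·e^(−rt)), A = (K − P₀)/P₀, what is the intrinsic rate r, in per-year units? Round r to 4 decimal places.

r ≈ 0.0279 per year

A = (25500 − 2260)/2260 = 10.28319
5470 = 25500/(1 + 10.28319·e^(−r·37)) → e^(−37r) = (4.66179 − 1)/10.28319 = 0.356095
r = −ln(0.356095)/37 = 1.03256/37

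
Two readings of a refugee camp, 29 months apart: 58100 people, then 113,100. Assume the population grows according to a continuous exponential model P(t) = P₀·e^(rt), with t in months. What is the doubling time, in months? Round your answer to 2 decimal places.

r = ln(113100/58100) / 29 = ln(1.94664) / 29 ≈ 0.022969 per month
doubling time = ln 2 / |r| = 0.69315 / 0.022969

doubling time ≈ 30.18 months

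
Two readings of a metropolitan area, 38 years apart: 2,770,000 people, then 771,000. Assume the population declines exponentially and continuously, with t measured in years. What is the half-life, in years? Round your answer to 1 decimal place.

half-life ≈ 20.6 years

r = ln(771000/2770000) / 38 = ln(0.27834) / 38 ≈ -0.033656 per year
half-life = ln 2 / |r| = 0.69315 / 0.033656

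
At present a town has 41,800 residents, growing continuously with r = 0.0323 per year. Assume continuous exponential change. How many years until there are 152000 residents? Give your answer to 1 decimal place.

t ≈ 40.0 years

152000 = 41800 · e^(0.0323·t)
t = ln(152000/41800) / 0.0323 = ln(3.63636) / 0.0323 = 1.29098 / 0.0323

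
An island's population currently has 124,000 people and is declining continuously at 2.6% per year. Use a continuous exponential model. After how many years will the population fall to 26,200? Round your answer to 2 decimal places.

26200 = 124000 · e^(-0.026·t)
t = ln(26200/124000) / -0.026 = ln(0.21129) / -0.026 = -1.55452 / -0.026

t ≈ 59.79 years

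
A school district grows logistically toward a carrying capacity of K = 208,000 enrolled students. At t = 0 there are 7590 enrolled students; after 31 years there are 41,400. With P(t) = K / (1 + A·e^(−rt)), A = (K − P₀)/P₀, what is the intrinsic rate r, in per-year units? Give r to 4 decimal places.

A = (208000 − 7590)/7590 = 26.40448
41400 = 208000/(1 + 26.40448·e^(−r·31)) → e^(−31r) = (5.02415 − 1)/26.40448 = 0.152404
r = −ln(0.152404)/31 = 1.88122/31

r ≈ 0.0607 per year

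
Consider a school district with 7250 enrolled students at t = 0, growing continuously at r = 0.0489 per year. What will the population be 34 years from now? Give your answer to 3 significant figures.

≈ 38,200 enrolled students

P(34) = 7250 · e^(0.0489·34) = 7250 · e^(1.6626)
= 7250 · 5.273 ≈ 38229.27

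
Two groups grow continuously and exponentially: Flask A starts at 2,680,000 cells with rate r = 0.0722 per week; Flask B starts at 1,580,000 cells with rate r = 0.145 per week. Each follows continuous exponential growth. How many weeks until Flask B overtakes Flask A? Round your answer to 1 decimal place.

t ≈ 7.3 weeks

2680000·e^(0.0722t) = 1580000·e^(0.145t)
2680000/1580000 = e^((0.145 − 0.0722)t) → ln(1.6962) = 0.0728·t
t = 0.52839 / 0.0728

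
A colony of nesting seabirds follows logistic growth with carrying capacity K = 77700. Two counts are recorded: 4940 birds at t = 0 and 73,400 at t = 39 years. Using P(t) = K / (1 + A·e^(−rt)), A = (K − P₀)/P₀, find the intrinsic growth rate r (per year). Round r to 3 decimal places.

A = (77700 − 4940)/4940 = 14.72874
73400 = 77700/(1 + 14.72874·e^(−r·39)) → e^(−39r) = (1.05858 − 1)/14.72874 = 0.003977
r = −ln(0.003977)/39 = 5.52711/39

r ≈ 0.142 per year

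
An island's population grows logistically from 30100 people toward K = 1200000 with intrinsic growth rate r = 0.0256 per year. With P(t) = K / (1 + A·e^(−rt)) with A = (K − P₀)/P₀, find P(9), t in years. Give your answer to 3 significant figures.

≈ 37,700 people

A = (1200000 − 30100)/30100 = 38.86711
P(9) = 1200000 / (1 + 38.86711·e^(−0.0256·9)) = 1200000 / (1 + 38.86711·0.794216)
= 1200000 / 31.86887 ≈ 37654.29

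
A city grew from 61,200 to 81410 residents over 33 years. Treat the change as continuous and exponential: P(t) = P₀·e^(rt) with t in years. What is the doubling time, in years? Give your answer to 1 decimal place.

r = ln(81410/61200) / 33 = ln(1.33023) / 33 ≈ 0.008647 per year
doubling time = ln 2 / |r| = 0.69315 / 0.008647

doubling time ≈ 80.2 years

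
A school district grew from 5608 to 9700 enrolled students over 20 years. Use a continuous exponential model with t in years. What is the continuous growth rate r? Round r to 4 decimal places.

r ≈ 0.0274 per year

9700 = 5608 · e^(r·20)
e^(20r) = 9700/5608 = 1.72967
r = ln(1.72967) / 20 = 0.54793 / 20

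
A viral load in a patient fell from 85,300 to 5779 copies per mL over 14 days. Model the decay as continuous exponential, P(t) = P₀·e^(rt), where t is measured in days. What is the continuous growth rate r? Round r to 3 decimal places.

5779 = 85300 · e^(r·14)
e^(14r) = 5779/85300 = 0.06775
r = ln(0.06775) / 14 = -2.69194 / 14

r ≈ -0.192 per day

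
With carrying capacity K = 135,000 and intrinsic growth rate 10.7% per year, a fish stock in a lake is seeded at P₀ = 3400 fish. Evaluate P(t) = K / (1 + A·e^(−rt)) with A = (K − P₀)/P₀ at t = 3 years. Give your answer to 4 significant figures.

≈ 4,643 fish

A = (135000 − 3400)/3400 = 38.70588
P(3) = 135000 / (1 + 38.70588·e^(−0.107·3)) = 135000 / (1 + 38.70588·0.725423)
= 135000 / 29.07815 ≈ 4642.66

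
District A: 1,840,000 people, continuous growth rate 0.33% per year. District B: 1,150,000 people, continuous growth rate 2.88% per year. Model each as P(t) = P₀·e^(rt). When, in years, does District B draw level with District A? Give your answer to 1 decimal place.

t ≈ 18.4 years

1840000·e^(0.0033t) = 1150000·e^(0.0288t)
1840000/1150000 = e^((0.0288 − 0.0033)t) → ln(1.6) = 0.0255·t
t = 0.47 / 0.0255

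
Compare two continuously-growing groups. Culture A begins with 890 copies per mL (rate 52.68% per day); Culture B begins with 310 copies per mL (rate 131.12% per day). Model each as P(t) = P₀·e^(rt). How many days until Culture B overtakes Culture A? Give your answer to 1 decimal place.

890·e^(0.5268t) = 310·e^(1.3112t)
890/310 = e^((1.3112 − 0.5268)t) → ln(2.87097) = 0.7844·t
t = 1.05465 / 0.7844

t ≈ 1.3 days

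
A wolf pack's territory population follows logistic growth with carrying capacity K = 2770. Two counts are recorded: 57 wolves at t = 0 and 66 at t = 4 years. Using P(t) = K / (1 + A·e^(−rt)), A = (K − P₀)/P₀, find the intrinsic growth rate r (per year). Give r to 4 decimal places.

r ≈ 0.0375 per year

A = (2770 − 57)/57 = 47.59649
66 = 2770/(1 + 47.59649·e^(−r·4)) → e^(−4r) = (41.9697 − 1)/47.59649 = 0.860771
r = −ln(0.860771)/4 = 0.14993/4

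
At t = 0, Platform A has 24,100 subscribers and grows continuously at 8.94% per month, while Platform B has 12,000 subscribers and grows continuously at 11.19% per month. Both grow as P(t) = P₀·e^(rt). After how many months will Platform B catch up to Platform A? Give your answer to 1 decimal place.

t ≈ 31.0 months

24100·e^(0.0894t) = 12000·e^(0.1119t)
24100/12000 = e^((0.1119 − 0.0894)t) → ln(2.00833) = 0.0225·t
t = 0.69731 / 0.0225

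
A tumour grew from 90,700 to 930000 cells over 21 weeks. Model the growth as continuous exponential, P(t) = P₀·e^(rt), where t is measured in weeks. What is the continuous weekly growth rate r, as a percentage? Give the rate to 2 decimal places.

930000 = 90700 · e^(r·21)
e^(21r) = 930000/90700 = 10.25358
r = ln(10.25358) / 21 = 2.32763 / 21

r ≈ 11.08% per week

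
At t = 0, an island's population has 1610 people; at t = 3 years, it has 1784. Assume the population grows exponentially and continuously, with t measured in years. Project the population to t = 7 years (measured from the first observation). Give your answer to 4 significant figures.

r = ln(1784/1610) / 3 ≈ 0.034208 per year
P(7) = 1610 · e^(0.034208·7) = 1610 · 1.27056 ≈ 2045.6

≈ 2,046 people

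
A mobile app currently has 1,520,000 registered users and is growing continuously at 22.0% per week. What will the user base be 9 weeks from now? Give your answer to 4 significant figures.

≈ 11,010,000 registered users

P(9) = 1520000 · e^(0.22·9) = 1520000 · e^(1.98)
= 1520000 · 7.24274 ≈ 11008969.34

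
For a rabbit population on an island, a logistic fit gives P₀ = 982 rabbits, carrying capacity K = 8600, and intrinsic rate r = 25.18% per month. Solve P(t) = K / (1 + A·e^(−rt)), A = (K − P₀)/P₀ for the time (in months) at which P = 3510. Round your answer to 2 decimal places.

A = (8600 − 982)/982 = 7.75764
3510 = 8600/(1 + 7.75764·e^(−0.2518t)) → 1 + 7.75764·e^(−0.2518t) = 2.45014
e^(−0.2518t) = 0.186931 → t = ln(5.34957)/0.2518 = 1.67702/0.2518

t ≈ 6.66 months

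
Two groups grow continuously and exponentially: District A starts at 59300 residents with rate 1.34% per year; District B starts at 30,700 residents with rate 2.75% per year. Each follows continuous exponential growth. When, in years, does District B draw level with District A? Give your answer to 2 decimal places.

t ≈ 46.69 years

59300·e^(0.0134t) = 30700·e^(0.0275t)
59300/30700 = e^((0.0275 − 0.0134)t) → ln(1.9316) = 0.0141·t
t = 0.65835 / 0.0141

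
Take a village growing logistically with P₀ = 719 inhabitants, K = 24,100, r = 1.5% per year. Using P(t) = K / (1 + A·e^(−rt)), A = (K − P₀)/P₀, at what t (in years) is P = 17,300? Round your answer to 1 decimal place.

A = (24100 − 719)/719 = 32.51878
17300 = 24100/(1 + 32.51878·e^(−0.015t)) → 1 + 32.51878·e^(−0.015t) = 1.39306
e^(−0.015t) = 0.012087 → t = ln(82.73159)/0.015 = 4.4156/0.015

t ≈ 294.4 years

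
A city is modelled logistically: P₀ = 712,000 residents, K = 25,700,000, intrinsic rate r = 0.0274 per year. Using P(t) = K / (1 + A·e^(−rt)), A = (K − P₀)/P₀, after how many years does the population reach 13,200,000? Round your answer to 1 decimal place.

t ≈ 131.8 years

A = (25700000 − 712000)/712000 = 35.09551
13200000 = 25700000/(1 + 35.09551·e^(−0.0274t)) → 1 + 35.09551·e^(−0.0274t) = 1.94697
e^(−0.0274t) = 0.026983 → t = ln(37.06085)/0.0274 = 3.61256/0.0274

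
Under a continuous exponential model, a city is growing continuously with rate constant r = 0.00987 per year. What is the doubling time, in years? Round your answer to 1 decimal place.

doubling time ≈ 70.2 years

doubling time = ln(2) / |r| = 0.69315 / 0.00987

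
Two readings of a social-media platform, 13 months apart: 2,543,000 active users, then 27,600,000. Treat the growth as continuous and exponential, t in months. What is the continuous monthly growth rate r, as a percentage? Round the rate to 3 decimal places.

27600000 = 2543000 · e^(r·13)
e^(13r) = 27600000/2543000 = 10.85332
r = ln(10.85332) / 13 = 2.38447 / 13

r ≈ 18.342% per month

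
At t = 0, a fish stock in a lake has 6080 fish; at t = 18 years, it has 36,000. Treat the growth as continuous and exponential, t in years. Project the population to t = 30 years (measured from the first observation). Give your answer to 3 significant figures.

r = ln(36000/6080) / 18 ≈ 0.098806 per year
P(30) = 6080 · e^(0.098806·30) = 6080 · 19.37901 ≈ 117824.37

≈ 118,000 fish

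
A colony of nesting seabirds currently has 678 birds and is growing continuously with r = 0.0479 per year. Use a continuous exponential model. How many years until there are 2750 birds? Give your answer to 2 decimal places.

t ≈ 29.23 years

2750 = 678 · e^(0.0479·t)
t = ln(2750/678) / 0.0479 = ln(4.05605) / 0.0479 = 1.40021 / 0.0479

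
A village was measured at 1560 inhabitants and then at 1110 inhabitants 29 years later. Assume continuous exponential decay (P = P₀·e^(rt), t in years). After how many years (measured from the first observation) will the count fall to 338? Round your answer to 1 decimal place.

r = ln(1110/1560) / 29 ≈ -0.011735 per year
t = ln(338/1560) / r = -1.5294 / -0.011735 ≈ 130.324

t ≈ 130.3 years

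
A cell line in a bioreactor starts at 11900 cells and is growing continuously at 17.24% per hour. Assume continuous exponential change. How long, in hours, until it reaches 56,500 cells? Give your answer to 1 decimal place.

56500 = 11900 · e^(0.1724·t)
t = ln(56500/11900) / 0.1724 = ln(4.7479) / 0.1724 = 1.5577 / 0.1724

t ≈ 9.0 hours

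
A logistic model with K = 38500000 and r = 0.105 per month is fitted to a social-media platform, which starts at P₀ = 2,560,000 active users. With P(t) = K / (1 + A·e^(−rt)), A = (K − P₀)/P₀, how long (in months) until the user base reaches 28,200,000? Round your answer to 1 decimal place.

A = (38500000 − 2560000)/2560000 = 14.03906
28200000 = 38500000/(1 + 14.03906·e^(−0.105t)) → 1 + 14.03906·e^(−0.105t) = 1.36525
e^(−0.105t) = 0.026017 → t = ln(38.43704)/0.105 = 3.64902/0.105

t ≈ 34.8 months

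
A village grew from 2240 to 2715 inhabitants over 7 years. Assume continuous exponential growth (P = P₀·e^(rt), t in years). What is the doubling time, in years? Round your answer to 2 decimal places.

r = ln(2715/2240) / 7 = ln(1.21205) / 7 ≈ 0.027474 per year
doubling time = ln 2 / |r| = 0.69315 / 0.027474

doubling time ≈ 25.23 years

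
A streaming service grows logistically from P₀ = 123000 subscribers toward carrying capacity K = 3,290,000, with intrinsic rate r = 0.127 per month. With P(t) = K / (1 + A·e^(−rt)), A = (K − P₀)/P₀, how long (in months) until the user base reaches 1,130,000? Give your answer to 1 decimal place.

t ≈ 20.5 months

A = (3290000 − 123000)/123000 = 25.74797
1130000 = 3290000/(1 + 25.74797·e^(−0.127t)) → 1 + 25.74797·e^(−0.127t) = 2.9115
e^(−0.127t) = 0.074239 → t = ln(13.47)/0.127 = 2.60047/0.127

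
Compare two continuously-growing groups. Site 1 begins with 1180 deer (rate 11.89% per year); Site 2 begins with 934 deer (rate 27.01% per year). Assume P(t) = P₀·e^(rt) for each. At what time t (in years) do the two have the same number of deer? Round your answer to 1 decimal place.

t ≈ 1.5 years

1180·e^(0.1189t) = 934·e^(0.2701t)
1180/934 = e^((0.2701 − 0.1189)t) → ln(1.26338) = 0.1512·t
t = 0.23379 / 0.1512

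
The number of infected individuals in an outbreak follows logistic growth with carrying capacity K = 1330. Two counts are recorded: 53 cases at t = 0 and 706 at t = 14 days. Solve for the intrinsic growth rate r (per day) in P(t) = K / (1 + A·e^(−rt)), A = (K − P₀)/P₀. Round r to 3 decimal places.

A = (1330 − 53)/53 = 24.09434
706 = 1330/(1 + 24.09434·e^(−r·14)) → e^(−14r) = (1.88385 − 1)/24.09434 = 0.036683
r = −ln(0.036683)/14 = 3.30544/14

r ≈ 0.236 per day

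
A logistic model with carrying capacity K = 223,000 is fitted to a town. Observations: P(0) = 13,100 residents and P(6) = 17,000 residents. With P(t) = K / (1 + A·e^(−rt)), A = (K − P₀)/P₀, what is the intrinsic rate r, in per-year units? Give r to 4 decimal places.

A = (223000 − 13100)/13100 = 16.0229
17000 = 223000/(1 + 16.0229·e^(−r·6)) → e^(−6r) = (13.11765 − 1)/16.0229 = 0.75627
r = −ln(0.75627)/6 = 0.27936/6

r ≈ 0.0466 per year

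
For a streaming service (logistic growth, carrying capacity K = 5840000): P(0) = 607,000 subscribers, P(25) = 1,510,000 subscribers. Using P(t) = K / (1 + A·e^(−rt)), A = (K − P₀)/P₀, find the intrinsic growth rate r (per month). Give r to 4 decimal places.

r ≈ 0.0440 per month

A = (5840000 − 607000)/607000 = 8.62109
1510000 = 5840000/(1 + 8.62109·e^(−r·25)) → e^(−25r) = (3.86755 − 1)/8.62109 = 0.33262
r = −ln(0.33262)/25 = 1.10075/25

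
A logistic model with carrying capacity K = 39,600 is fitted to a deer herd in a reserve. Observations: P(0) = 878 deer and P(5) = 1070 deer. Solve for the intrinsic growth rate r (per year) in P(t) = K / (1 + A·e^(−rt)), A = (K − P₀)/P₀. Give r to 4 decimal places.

r ≈ 0.0405 per year

A = (39600 − 878)/878 = 44.10251
1070 = 39600/(1 + 44.10251·e^(−r·5)) → e^(−5r) = (37.00935 − 1)/44.10251 = 0.816492
r = −ln(0.816492)/5 = 0.20274/5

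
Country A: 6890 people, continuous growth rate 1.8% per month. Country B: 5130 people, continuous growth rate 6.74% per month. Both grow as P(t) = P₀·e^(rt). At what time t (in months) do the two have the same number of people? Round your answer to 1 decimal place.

6890·e^(0.018t) = 5130·e^(0.0674t)
6890/5130 = e^((0.0674 − 0.018)t) → ln(1.34308) = 0.0494·t
t = 0.29497 / 0.0494

t ≈ 6.0 months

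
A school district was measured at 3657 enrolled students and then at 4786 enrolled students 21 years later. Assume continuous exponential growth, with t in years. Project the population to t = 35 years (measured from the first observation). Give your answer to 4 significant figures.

r = ln(4786/3657) / 21 ≈ 0.012812 per year
P(35) = 3657 · e^(0.012812·35) = 3657 · 1.56584 ≈ 5726.26

≈ 5,726 enrolled students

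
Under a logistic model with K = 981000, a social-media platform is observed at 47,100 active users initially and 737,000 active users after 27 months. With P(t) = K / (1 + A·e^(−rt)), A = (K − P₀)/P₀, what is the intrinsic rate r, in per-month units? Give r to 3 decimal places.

A = (981000 − 47100)/47100 = 19.82803
737000 = 981000/(1 + 19.82803·e^(−r·27)) → e^(−27r) = (1.33107 − 1)/19.82803 = 0.016697
r = −ln(0.016697)/27 = 4.09252/27

r ≈ 0.152 per month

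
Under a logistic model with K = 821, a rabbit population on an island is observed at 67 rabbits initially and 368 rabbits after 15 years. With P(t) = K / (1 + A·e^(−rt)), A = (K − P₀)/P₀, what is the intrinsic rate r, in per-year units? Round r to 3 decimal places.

r ≈ 0.148 per year

A = (821 − 67)/67 = 11.25373
368 = 821/(1 + 11.25373·e^(−r·15)) → e^(−15r) = (2.23098 − 1)/11.25373 = 0.109384
r = −ln(0.109384)/15 = 2.21289/15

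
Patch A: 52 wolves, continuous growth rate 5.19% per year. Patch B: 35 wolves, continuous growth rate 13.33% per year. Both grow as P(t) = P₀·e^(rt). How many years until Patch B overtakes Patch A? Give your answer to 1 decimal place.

52·e^(0.0519t) = 35·e^(0.1333t)
52/35 = e^((0.1333 − 0.0519)t) → ln(1.48571) = 0.0814·t
t = 0.3959 / 0.0814

t ≈ 4.9 years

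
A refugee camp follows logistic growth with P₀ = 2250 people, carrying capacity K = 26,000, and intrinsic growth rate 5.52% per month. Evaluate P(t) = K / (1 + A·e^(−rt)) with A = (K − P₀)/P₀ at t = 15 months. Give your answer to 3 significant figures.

≈ 4,630 people

A = (26000 − 2250)/2250 = 10.55556
P(15) = 26000 / (1 + 10.55556·e^(−0.0552·15)) = 26000 / (1 + 10.55556·0.436922)
= 26000 / 5.61196 ≈ 4632.96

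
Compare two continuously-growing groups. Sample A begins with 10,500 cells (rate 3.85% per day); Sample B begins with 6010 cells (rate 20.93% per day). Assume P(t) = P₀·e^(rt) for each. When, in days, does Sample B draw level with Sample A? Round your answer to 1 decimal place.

t ≈ 3.3 days

10500·e^(0.0385t) = 6010·e^(0.2093t)
10500/6010 = e^((0.2093 − 0.0385)t) → ln(1.74709) = 0.1708·t
t = 0.55795 / 0.1708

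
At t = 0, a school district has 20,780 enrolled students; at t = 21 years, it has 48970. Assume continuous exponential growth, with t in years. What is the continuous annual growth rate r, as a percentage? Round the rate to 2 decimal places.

r ≈ 4.08% per year

48970 = 20780 · e^(r·21)
e^(21r) = 48970/20780 = 2.35659
r = ln(2.35659) / 21 = 0.85722 / 21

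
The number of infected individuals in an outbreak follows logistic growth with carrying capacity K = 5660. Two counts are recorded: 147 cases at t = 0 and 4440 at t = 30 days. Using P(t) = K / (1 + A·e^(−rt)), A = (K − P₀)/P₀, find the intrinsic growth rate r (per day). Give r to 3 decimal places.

r ≈ 0.164 per day

A = (5660 − 147)/147 = 37.5034
4440 = 5660/(1 + 37.5034·e^(−r·30)) → e^(−30r) = (1.27477 − 1)/37.5034 = 0.007327
r = −ln(0.007327)/30 = 4.91624/30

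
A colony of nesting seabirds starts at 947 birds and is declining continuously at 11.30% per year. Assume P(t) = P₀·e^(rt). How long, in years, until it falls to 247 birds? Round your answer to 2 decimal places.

247 = 947 · e^(-0.113·t)
t = ln(247/947) / -0.113 = ln(0.26082) / -0.113 = -1.34391 / -0.113

t ≈ 11.89 years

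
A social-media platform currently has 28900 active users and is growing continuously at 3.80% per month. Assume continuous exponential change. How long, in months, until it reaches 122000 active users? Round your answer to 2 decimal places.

122000 = 28900 · e^(0.038·t)
t = ln(122000/28900) / 0.038 = ln(4.22145) / 0.038 = 1.44018 / 0.038

t ≈ 37.90 months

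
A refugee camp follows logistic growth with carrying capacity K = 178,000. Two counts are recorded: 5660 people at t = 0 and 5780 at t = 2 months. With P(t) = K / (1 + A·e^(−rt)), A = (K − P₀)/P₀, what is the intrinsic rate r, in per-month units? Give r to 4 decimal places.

r ≈ 0.0108 per month

A = (178000 − 5660)/5660 = 30.44876
5780 = 178000/(1 + 30.44876·e^(−r·2)) → e^(−2r) = (30.79585 − 1)/30.44876 = 0.978557
r = −ln(0.978557)/2 = 0.02168/2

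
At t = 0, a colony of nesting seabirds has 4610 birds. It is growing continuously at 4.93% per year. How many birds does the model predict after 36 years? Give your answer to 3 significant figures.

≈ 27,200 birds

P(36) = 4610 · e^(0.0493·36) = 4610 · e^(1.7748)
= 4610 · 5.8991 ≈ 27194.86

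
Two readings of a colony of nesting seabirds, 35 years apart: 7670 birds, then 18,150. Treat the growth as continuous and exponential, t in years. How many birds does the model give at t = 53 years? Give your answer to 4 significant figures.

≈ 28,270 birds

r = ln(18150/7670) / 35 ≈ 0.02461 per year
P(53) = 7670 · e^(0.02461·53) = 7670 · 3.68524 ≈ 28265.8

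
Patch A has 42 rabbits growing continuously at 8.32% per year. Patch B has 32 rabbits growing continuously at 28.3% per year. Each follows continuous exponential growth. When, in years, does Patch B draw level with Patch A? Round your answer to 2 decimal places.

t ≈ 1.36 years

42·e^(0.0832t) = 32·e^(0.283t)
42/32 = e^((0.283 − 0.0832)t) → ln(1.3125) = 0.1998·t
t = 0.27193 / 0.1998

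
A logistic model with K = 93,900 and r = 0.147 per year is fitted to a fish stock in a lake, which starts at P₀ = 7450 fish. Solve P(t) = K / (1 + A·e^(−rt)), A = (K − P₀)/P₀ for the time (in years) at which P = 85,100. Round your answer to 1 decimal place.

A = (93900 − 7450)/7450 = 11.60403
85100 = 93900/(1 + 11.60403·e^(−0.147t)) → 1 + 11.60403·e^(−0.147t) = 1.10341
e^(−0.147t) = 0.008911 → t = ln(112.21621)/0.147 = 4.72043/0.147

t ≈ 32.1 years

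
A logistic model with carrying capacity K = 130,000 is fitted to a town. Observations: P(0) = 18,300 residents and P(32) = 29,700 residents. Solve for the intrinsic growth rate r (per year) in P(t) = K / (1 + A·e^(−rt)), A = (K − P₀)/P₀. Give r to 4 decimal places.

A = (130000 − 18300)/18300 = 6.10383
29700 = 130000/(1 + 6.10383·e^(−r·32)) → e^(−32r) = (4.3771 − 1)/6.10383 = 0.553277
r = −ln(0.553277)/32 = 0.5919/32

r ≈ 0.0185 per year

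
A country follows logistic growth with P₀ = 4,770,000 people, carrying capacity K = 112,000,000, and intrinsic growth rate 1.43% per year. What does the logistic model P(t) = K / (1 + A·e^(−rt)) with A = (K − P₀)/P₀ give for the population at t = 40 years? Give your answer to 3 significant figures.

≈ 8,180,000 people

A = (112000000 − 4770000)/4770000 = 22.48008
P(40) = 112000000 / (1 + 22.48008·e^(−0.0143·40)) = 112000000 / (1 + 22.48008·0.564396)
= 112000000 / 13.68766 ≈ 8182553.6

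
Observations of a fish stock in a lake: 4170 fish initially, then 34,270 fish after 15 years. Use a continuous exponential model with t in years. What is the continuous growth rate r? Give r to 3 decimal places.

34270 = 4170 · e^(r·15)
e^(15r) = 34270/4170 = 8.21823
r = ln(8.21823) / 15 = 2.10635 / 15

r ≈ 0.140 per year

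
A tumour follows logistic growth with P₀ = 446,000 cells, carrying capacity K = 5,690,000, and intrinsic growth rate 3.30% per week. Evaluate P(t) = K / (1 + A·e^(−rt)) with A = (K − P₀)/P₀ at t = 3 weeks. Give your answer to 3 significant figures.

≈ 488,000 cells

A = (5690000 − 446000)/446000 = 11.75785
P(3) = 5690000 / (1 + 11.75785·e^(−0.033·3)) = 5690000 / (1 + 11.75785·0.905743)
= 5690000 / 11.64958 ≈ 488429.43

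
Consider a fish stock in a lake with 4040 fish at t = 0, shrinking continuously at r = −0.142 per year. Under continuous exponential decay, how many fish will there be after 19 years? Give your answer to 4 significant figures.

≈ 272.1 fish

P(19) = 4040 · e^(-0.142·19) = 4040 · e^(-2.698)
= 4040 · 0.06734 ≈ 272.05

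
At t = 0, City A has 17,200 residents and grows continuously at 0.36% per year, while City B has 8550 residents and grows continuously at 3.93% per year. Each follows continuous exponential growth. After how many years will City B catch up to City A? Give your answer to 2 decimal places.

t ≈ 19.58 years

17200·e^(0.0036t) = 8550·e^(0.0393t)
17200/8550 = e^((0.0393 − 0.0036)t) → ln(2.0117) = 0.0357·t
t = 0.69898 / 0.0357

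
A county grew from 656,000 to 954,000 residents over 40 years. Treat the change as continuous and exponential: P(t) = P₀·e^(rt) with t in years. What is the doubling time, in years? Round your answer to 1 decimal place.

r = ln(954000/656000) / 40 = ln(1.45427) / 40 ≈ 0.009363 per year
doubling time = ln 2 / |r| = 0.69315 / 0.009363

doubling time ≈ 74.0 years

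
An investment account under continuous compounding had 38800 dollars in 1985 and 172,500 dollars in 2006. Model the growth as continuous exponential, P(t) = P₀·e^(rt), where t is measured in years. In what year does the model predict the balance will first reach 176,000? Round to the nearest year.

r = ln(172500/38800) / 21 = 1.49198/21 ≈ 0.071047 per year
t = ln(176000/38800) / r = 1.51206/0.071047 ≈ 21.28 years after 1985

year 2006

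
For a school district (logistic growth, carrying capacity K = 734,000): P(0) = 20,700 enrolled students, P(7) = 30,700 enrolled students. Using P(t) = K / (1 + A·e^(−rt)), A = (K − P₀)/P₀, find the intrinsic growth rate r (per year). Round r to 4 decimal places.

A = (734000 − 20700)/20700 = 34.45894
30700 = 734000/(1 + 34.45894·e^(−r·7)) → e^(−7r) = (23.90879 − 1)/34.45894 = 0.664814
r = −ln(0.664814)/7 = 0.40825/7

r ≈ 0.0583 per year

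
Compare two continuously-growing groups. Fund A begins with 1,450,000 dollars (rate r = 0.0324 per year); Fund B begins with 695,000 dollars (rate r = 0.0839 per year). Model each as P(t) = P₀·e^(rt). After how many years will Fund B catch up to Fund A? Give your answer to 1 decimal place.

1450000·e^(0.0324t) = 695000·e^(0.0839t)
1450000/695000 = e^((0.0839 − 0.0324)t) → ln(2.08633) = 0.0515·t
t = 0.73541 / 0.0515

t ≈ 14.3 years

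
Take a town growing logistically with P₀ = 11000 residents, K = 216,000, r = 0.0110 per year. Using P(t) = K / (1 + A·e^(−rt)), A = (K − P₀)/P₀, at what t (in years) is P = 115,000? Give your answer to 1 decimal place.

A = (216000 − 11000)/11000 = 18.63636
115000 = 216000/(1 + 18.63636·e^(−0.011t)) → 1 + 18.63636·e^(−0.011t) = 1.87826
e^(−0.011t) = 0.047126 → t = ln(21.21962)/0.011 = 3.05493/0.011

t ≈ 277.7 years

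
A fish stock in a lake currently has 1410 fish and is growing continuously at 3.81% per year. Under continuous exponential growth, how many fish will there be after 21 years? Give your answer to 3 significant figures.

P(21) = 1410 · e^(0.0381·21) = 1410 · e^(0.8001)
= 1410 · 2.22576 ≈ 3138.33

≈ 3,140 fish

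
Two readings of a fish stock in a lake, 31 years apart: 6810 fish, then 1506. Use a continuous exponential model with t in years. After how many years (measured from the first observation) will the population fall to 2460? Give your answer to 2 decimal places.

r = ln(1506/6810) / 31 ≈ -0.048675 per year
t = ln(2460/6810) / r = -1.01823 / -0.048675 ≈ 20.919

t ≈ 20.92 years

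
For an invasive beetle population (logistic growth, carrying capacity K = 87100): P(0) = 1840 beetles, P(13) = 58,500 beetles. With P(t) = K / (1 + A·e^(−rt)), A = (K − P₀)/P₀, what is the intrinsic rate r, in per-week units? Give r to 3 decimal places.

A = (87100 − 1840)/1840 = 46.33696
58500 = 87100/(1 + 46.33696·e^(−r·13)) → e^(−13r) = (1.48889 − 1)/46.33696 = 0.010551
r = −ln(0.010551)/13 = 4.55156/13

r ≈ 0.350 per week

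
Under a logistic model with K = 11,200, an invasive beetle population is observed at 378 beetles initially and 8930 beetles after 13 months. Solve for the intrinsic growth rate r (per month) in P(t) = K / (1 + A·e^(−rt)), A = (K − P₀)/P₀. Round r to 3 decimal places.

A = (11200 − 378)/378 = 28.62963
8930 = 11200/(1 + 28.62963·e^(−r·13)) → e^(−13r) = (1.2542 − 1)/28.62963 = 0.008879
r = −ln(0.008879)/13 = 4.72408/13

r ≈ 0.363 per month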